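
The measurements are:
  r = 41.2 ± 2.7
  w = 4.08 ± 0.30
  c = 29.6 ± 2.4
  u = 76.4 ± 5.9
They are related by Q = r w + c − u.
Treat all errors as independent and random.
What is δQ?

Let p = r·w = 168. δp/p = √((1·δr/r)² + (1·δw/w)²) = √(0.00429 + 0.00541) = 0.0985, so δp = 16.6.
Q = p + c − u: δQ = √(δp² + δc² + δu²) = √(274 + 5.76 + 34.8) = 17.7

17.7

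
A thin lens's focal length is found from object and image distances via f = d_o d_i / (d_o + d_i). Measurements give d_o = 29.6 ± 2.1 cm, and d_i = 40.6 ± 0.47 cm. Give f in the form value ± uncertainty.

∂f/∂d_o = (d_i/(d_o+d_i))² = 0.334;  ∂f/∂d_i = (d_o/(d_o+d_i))² = 0.178
δf = √((∂f/∂d_o · δd_o)² + (∂f/∂d_i · δd_i)²) = √(0.493 + 0.00698) = 0.707 cm
f = 17.1 cm.

17.1 ± 0.707 cm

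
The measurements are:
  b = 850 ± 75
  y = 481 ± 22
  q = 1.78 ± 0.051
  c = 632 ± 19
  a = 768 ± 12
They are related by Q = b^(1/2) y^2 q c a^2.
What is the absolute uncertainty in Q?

Since Q is a product/quotient, work with relative uncertainties:
  (½·δb/b)² = (0.5×0.0882)² = 0.00195;  (2·δy/y)² = (2×0.0457)² = 0.00837;  (1·δq/q)² = (1×0.0287)² = 0.000821;  (1·δc/c)² = (1×0.0301)² = 0.000904;  (2·δa/a)² = (2×0.0156)² = 0.000977
δQ/Q = √(0.0130) = 0.114
Q = 4.48e+15, so δQ = 0.114 × 4.48e+15 = 5.11e+14.

5.11e+14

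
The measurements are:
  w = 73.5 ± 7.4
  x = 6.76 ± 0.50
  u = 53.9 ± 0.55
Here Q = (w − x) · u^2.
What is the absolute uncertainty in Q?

21900

Let h = w − x = 66.7. δh = √(δw² + δx²) = √(54.8 + 0.250) = 7.42, so δh/h = 0.111.
Q is then a monomial in h, u:
δQ/Q = √((δh/h)² + (2·δu/u)²) = √(0.0124 + 0.000416) = 0.113
Q = 1.94e+05, so δQ = 0.113 × 1.94e+05 = 21900.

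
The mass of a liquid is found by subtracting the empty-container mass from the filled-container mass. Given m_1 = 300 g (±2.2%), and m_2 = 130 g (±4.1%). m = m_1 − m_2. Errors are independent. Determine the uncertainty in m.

Sums and differences: (δm)² = Σ (cᵢ δxᵢ)².
  (δm_1)² = 43.6;  (δm_2)² = 28.4
δm = √(72.0) = 8.48 g

8.48 g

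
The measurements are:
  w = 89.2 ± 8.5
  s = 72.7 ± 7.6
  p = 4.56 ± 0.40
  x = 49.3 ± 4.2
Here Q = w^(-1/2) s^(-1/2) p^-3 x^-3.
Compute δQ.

For a monomial Q ∝ w^(-1/2), s^(-1/2), p^-3, x^-3, fractional errors add in quadrature:
  (−½·δw/w)² = (-0.5×0.0953)² = 0.00227;  (−½·δs/s)² = (-0.5×0.105)² = 0.00273;  (-3·δp/p)² = (-3×0.0877)² = 0.0693;  (-3·δx/x)² = (-3×0.0852)² = 0.0653
δQ/Q = √(0.140) = 0.374
Q = 1.09e-09, so δQ = 0.374 × 1.09e-09 = 4.08e-10.

4.08e-10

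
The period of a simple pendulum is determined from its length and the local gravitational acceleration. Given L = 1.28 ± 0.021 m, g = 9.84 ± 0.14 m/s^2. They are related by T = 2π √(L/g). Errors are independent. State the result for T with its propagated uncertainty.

Each factor contributes (exponent × relative error)² to (δT/T)²:
  (½·δL/L)² = (0.5×0.0164)² = 6.73e-05;  (−½·δg/g)² = (-0.5×0.0142)² = 5.06e-05
δT/T = √(0.000118) = 0.0109
T = 2.27 s, so δT = 0.0109 × 2.27 = 0.0246 s.

2.27 ± 0.0246 s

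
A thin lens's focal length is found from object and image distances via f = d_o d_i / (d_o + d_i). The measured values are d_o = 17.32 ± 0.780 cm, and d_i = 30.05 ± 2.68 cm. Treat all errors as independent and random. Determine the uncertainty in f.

0.476 cm

∂f/∂d_o = (d_i/(d_o+d_i))² = 0.402;  ∂f/∂d_i = (d_o/(d_o+d_i))² = 0.134
δf = √((∂f/∂d_o · δd_o)² + (∂f/∂d_i · δd_i)²) = √(0.0985 + 0.128) = 0.476 cm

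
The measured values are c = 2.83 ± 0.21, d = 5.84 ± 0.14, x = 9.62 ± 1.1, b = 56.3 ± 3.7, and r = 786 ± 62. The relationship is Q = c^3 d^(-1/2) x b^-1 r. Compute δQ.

For a monomial Q ∝ c^3, d^(-1/2), x, b^-1, r, fractional errors add in quadrature:
  (3·δc/c)² = (3×0.0742)² = 0.0496;  (−½·δd/d)² = (-0.5×0.0240)² = 0.000144;  (1·δx/x)² = (1×0.114)² = 0.0131;  (-1·δb/b)² = (-1×0.0657)² = 0.00432;  (1·δr/r)² = (1×0.0789)² = 0.00622
δQ/Q = √(0.0733) = 0.271
Q = 1260, so δQ = 0.271 × 1260 = 341.

341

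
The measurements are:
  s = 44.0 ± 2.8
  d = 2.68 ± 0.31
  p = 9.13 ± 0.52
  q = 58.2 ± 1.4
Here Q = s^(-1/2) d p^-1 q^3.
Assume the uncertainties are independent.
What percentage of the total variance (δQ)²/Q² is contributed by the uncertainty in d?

58.6%

(δQ/Q)² = (−½·δs/s)² + (1·δd/d)² + (-1·δp/p)² + (3·δq/q)²
  s term: (-0.5×0.0636)² = 0.00101
  d term: (1×0.116)² = 0.0134
  p term: (-1×0.0570)² = 0.00324
  q term: (3×0.0241)² = 0.00521
Total = 0.0228. Share from d = 0.0134/0.0228 = 0.586.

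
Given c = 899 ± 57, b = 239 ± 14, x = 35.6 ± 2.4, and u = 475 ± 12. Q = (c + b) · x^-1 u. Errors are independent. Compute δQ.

1340

Let w = c + b = 1140. δw = √(δc² + δb²) = √(3250 + 196) = 58.7, so δw/w = 0.0516.
Q is then a monomial in w, x, u:
δQ/Q = √((δw/w)² + (-1·δx/x)² + (1·δu/u)²) = √(0.00266 + 0.00454 + 0.000638) = 0.0886
Q = 15200, so δQ = 0.0886 × 15200 = 1340.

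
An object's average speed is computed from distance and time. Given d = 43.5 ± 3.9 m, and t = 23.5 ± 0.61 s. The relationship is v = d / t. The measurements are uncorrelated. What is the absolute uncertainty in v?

0.173 m/s

v is a product of powers, so relative uncertainties combine in quadrature:
  (1·δd/d)² = (1×0.0897)² = 0.00804;  (-1·δt/t)² = (-1×0.0260)² = 0.000674
δv/v = √(0.00871) = 0.0933
v = 1.85 m/s, so δv = 0.0933 × 1.85 = 0.173 m/s.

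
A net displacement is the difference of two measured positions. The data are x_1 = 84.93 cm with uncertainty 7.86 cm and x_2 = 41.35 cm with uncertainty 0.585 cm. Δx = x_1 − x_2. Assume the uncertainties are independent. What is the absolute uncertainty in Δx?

Each term contributes (cᵢ δxᵢ)² to (δΔx)²:
  (δx_1)² = 61.8;  (δx_2)² = 0.342
δΔx = √(62.1) = 7.88 cm

7.88 cm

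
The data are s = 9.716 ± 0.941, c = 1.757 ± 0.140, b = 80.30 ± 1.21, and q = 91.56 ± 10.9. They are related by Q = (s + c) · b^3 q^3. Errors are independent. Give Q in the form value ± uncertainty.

Let u = s + c = 11.47. δu = √(δs² + δc²) = √(0.885 + 0.0196) = 0.951, so δu/u = 0.0829.
Q is then a monomial in u, b, q:
δQ/Q = √((δu/u)² + (3·δb/b)² + (3·δq/q)²) = √(0.00688 + 0.00204 + 0.128) = 0.369
Q = 4.56e+12, so δQ = 0.369 × 4.56e+12 = 1.68e+12.

(4.560 ± 1.68) × 10^12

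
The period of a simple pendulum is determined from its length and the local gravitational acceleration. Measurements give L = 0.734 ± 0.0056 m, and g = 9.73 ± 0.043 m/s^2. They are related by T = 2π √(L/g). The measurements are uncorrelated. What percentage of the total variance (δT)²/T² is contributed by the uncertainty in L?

(δT/T)² = (½·δL/L)² + (−½·δg/g)²
  L term: (0.5×0.00763)² = 1.46e-05
  g term: (-0.5×0.00442)² = 4.88e-06
Total = 1.94e-05. Share from L = 1.46e-05/1.94e-05 = 0.749.

74.9%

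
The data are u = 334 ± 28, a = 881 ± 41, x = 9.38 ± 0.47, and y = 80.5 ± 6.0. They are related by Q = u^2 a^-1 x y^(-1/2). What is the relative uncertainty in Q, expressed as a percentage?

For a monomial Q ∝ u^2, a^-1, x, y^(-1/2), fractional errors add in quadrature:
  (2·δu/u)² = (2×0.0838)² = 0.0281;  (-1·δa/a)² = (-1×0.0465)² = 0.00217;  (1·δx/x)² = (1×0.0501)² = 0.00251;  (−½·δy/y)² = (-0.5×0.0745)² = 0.00139
δQ/Q = √(0.0342) = 0.185

18.5%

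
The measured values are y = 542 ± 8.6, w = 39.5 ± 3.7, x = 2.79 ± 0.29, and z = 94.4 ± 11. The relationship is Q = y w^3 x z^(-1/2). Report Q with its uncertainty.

For a monomial Q ∝ y, w^3, x, z^(-1/2), fractional errors add in quadrature:
  (1·δy/y)² = (1×0.0159)² = 0.000252;  (3·δw/w)² = (3×0.0937)² = 0.0790;  (1·δx/x)² = (1×0.104)² = 0.0108;  (−½·δz/z)² = (-0.5×0.117)² = 0.00339
δQ/Q = √(0.0934) = 0.306
Q = 9.59e+06, so δQ = 0.306 × 9.59e+06 = 2.93e+06.

(9.59 ± 2.93) × 10^6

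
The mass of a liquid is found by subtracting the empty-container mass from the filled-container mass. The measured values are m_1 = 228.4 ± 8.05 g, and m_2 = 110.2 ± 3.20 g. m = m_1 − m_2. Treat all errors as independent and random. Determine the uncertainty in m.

For a sum/difference, combine absolute errors in quadrature:
  (δm_1)² = 64.8;  (δm_2)² = 10.2
δm = √(75.0) = 8.66 g

8.66 g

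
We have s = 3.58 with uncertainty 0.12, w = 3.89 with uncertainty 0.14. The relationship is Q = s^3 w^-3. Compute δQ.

Each factor contributes (exponent × relative error)² to (δQ/Q)²:
  (3·δs/s)² = (3×0.0335)² = 0.0101;  (-3·δw/w)² = (-3×0.0360)² = 0.0117
δQ/Q = √(0.0218) = 0.148
Q = 0.779, so δQ = 0.148 × 0.779 = 0.115.

0.115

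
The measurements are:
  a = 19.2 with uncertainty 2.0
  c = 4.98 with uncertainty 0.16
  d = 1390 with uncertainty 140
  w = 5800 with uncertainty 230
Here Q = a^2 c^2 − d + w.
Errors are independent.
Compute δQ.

Let p = a^2·c^2 = 9140. δp/p = √((2·δa/a)² + (2·δc/c)²) = √(0.0434 + 0.00413) = 0.218, so δp = 1990.
Q = p − d + w: δQ = √(δp² + δd² + δw²) = √(3.97e+06 + 19600 + 52900) = 2010

2010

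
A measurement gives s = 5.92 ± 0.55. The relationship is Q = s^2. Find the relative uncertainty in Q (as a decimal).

0.186

Since Q is a product/quotient, work with relative uncertainties:
  (2·δs/s)² = (2×0.0929)² = 0.0345
δQ/Q = √(0.0345) = 0.186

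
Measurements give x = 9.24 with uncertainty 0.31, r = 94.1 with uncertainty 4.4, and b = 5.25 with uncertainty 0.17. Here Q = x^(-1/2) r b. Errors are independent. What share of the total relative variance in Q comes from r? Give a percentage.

62.2%

(δQ/Q)² = (−½·δx/x)² + (1·δr/r)² + (1·δb/b)²
  x term: (-0.5×0.0335)² = 0.000281
  r term: (1×0.0468)² = 0.00219
  b term: (1×0.0324)² = 0.00105
Total = 0.00352. Share from r = 0.00219/0.00352 = 0.622.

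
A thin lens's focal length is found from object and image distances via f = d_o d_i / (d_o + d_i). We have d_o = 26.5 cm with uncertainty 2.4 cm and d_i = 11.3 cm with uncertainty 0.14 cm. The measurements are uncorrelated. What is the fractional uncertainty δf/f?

∂f/∂d_o = (d_i/(d_o+d_i))² = 0.0894;  ∂f/∂d_i = (d_o/(d_o+d_i))² = 0.491
δf = √((∂f/∂d_o · δd_o)² + (∂f/∂d_i · δd_i)²) = √(0.0460 + 0.00473) = 0.225 cm
f = 7.92 cm, so δf/f = 0.225/7.92 = 0.0284.

0.0284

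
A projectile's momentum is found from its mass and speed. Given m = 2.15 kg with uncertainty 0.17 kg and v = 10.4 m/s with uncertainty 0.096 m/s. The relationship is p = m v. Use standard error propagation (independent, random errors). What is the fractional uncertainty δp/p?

For a monomial p ∝ m, v, fractional errors add in quadrature:
  (1·δm/m)² = (1×0.0791)² = 0.00625;  (1·δv/v)² = (1×0.00923)² = 8.52e-05
δp/p = √(0.00634) = 0.0796

0.0796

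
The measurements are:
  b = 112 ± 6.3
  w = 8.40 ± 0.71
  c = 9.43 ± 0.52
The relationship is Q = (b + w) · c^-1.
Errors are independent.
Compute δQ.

Let u = b + w = 120. δu = √(δb² + δw²) = √(39.7 + 0.504) = 6.34, so δu/u = 0.0527.
Q is then a monomial in u, c:
δQ/Q = √((δu/u)² + (-1·δc/c)²) = √(0.00277 + 0.00304) = 0.0762
Q = 12.8, so δQ = 0.0762 × 12.8 = 0.973.

0.973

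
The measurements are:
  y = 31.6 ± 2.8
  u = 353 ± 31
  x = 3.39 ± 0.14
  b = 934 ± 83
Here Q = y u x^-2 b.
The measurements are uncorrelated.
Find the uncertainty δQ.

1.58e+05

Each factor contributes (exponent × relative error)² to (δQ/Q)²:
  (1·δy/y)² = (1×0.0886)² = 0.00785;  (1·δu/u)² = (1×0.0878)² = 0.00771;  (-2·δx/x)² = (-2×0.0413)² = 0.00682;  (1·δb/b)² = (1×0.0889)² = 0.00790
δQ/Q = √(0.0303) = 0.174
Q = 9.07e+05, so δQ = 0.174 × 9.07e+05 = 1.58e+05.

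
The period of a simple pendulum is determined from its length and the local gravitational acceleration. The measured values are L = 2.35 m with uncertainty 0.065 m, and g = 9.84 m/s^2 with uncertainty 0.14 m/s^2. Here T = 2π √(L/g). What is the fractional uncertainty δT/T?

Each factor contributes (exponent × relative error)² to (δT/T)²:
  (½·δL/L)² = (0.5×0.0277)² = 0.000191;  (−½·δg/g)² = (-0.5×0.0142)² = 5.06e-05
δT/T = √(0.000242) = 0.0156

0.0156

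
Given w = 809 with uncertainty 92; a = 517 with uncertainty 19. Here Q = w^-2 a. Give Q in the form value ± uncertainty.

Q is a product of powers, so relative uncertainties combine in quadrature:
  (-2·δw/w)² = (-2×0.114)² = 0.0517;  (1·δa/a)² = (1×0.0368)² = 0.00135
δQ/Q = √(0.0531) = 0.230
Q = 0.000790, so δQ = 0.230 × 0.000790 = 0.000182.

0.000790 ± 0.000182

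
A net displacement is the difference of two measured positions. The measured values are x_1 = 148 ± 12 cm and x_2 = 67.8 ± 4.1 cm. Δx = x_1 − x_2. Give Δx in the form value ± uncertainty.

80.2 ± 12.7 cm

Δx is a linear combination, so absolute uncertainties add in quadrature:
  (δx_1)² = 144;  (δx_2)² = 16.8
δΔx = √(161) = 12.7 cm
Δx = 80.2 cm.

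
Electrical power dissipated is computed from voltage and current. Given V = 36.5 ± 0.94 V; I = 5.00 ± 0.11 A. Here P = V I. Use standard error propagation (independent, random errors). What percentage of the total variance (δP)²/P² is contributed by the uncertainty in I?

42.2%

(δP/P)² = (1·δV/V)² + (1·δI/I)²
  V term: (1×0.0258)² = 0.000663
  I term: (1×0.0220)² = 0.000484
Total = 0.00115. Share from I = 0.000484/0.00115 = 0.422.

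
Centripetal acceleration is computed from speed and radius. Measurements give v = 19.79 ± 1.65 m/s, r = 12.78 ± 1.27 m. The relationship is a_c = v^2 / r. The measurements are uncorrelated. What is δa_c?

a_c is a product of powers, so relative uncertainties combine in quadrature:
  (2·δv/v)² = (2×0.0834)² = 0.0278;  (-1·δr/r)² = (-1×0.0994)² = 0.00988
δa_c/a_c = √(0.0377) = 0.194
a_c = 30.65 m/s^2, so δa_c = 0.194 × 30.65 = 5.95 m/s^2.

5.95 m/s^2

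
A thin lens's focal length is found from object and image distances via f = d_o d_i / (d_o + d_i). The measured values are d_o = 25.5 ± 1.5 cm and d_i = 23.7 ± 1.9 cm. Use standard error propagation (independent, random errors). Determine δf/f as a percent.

5.03%

∂f/∂d_o = (d_i/(d_o+d_i))² = 0.232;  ∂f/∂d_i = (d_o/(d_o+d_i))² = 0.269
δf = √((∂f/∂d_o · δd_o)² + (∂f/∂d_i · δd_i)²) = √(0.121 + 0.260) = 0.618 cm
f = 12.3 cm, so δf/f = 0.618/12.3 = 0.0503.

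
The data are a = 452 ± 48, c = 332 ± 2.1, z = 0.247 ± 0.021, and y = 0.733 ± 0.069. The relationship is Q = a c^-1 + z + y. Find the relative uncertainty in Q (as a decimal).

0.0691

Let p = a·c^-1 = 1.36. δp/p = √((1·δa/a)² + (-1·δc/c)²) = √(0.0113 + 4e-05) = 0.106, so δp = 0.145.
Q = p + z + y: δQ = √(δp² + δz² + δy²) = √(0.0210 + 0.000441 + 0.00476) = 0.162
Q = 2.34, so δQ/Q = 0.162/2.34 = 0.0691.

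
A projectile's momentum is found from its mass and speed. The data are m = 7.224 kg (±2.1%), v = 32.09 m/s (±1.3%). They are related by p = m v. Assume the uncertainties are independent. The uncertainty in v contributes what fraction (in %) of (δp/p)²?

27.7%

(δp/p)² = (1·δm/m)² + (1·δv/v)²
  m term: (1×0.0210)² = 0.000441
  v term: (1×0.0130)² = 0.000169
Total = 0.000610. Share from v = 0.000169/0.000610 = 0.277.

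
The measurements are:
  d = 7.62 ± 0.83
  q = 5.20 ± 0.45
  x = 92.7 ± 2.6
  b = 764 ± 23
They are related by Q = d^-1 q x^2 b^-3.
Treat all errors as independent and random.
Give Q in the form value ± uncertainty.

(1.32 ± 0.230) × 10^-5

Since Q is a product/quotient, work with relative uncertainties:
  (-1·δd/d)² = (-1×0.109)² = 0.0119;  (1·δq/q)² = (1×0.0865)² = 0.00749;  (2·δx/x)² = (2×0.0280)² = 0.00315;  (-3·δb/b)² = (-3×0.0301)² = 0.00816
δQ/Q = √(0.0307) = 0.175
Q = 1.32e-05, so δQ = 0.175 × 1.32e-05 = 2.3e-06.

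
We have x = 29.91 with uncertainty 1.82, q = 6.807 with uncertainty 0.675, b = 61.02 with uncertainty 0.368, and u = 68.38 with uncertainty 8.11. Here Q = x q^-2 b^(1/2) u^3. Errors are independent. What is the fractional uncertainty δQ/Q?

0.412

Q is a product of powers, so relative uncertainties combine in quadrature:
  (1·δx/x)² = (1×0.0608)² = 0.00370;  (-2·δq/q)² = (-2×0.0992)² = 0.0393;  (½·δb/b)² = (0.5×0.00603)² = 9.09e-06;  (3·δu/u)² = (3×0.119)² = 0.127
δQ/Q = √(0.170) = 0.412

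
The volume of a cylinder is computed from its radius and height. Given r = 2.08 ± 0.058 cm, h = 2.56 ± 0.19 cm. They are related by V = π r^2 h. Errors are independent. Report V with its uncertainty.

34.8 ± 3.23 cm^3

Each factor contributes (exponent × relative error)² to (δV/V)²:
  (2·δr/r)² = (2×0.0279)² = 0.00311;  (1·δh/h)² = (1×0.0742)² = 0.00551
δV/V = √(0.00862) = 0.0928
V = 34.8 cm^3, so δV = 0.0928 × 34.8 = 3.23 cm^3.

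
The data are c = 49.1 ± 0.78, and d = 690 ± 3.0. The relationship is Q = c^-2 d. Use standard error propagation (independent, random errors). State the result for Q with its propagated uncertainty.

0.286 ± 0.00918

Relative error in a monomial: (δQ/Q)² = Σ (nᵢ · δxᵢ/xᵢ)².
  (-2·δc/c)² = (-2×0.0159)² = 0.00101;  (1·δd/d)² = (1×0.00435)² = 1.89e-05
δQ/Q = √(0.00103) = 0.0321
Q = 0.286, so δQ = 0.0321 × 0.286 = 0.00918.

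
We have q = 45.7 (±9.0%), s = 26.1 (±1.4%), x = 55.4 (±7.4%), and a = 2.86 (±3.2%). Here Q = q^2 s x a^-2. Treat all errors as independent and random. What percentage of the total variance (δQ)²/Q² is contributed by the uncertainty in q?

(δQ/Q)² = (2·δq/q)² + (1·δs/s)² + (1·δx/x)² + (-2·δa/a)²
  q term: (2×0.0900)² = 0.0324
  s term: (1×0.0140)² = 0.000196
  x term: (1×0.0740)² = 0.00548
  a term: (-2×0.0320)² = 0.00410
Total = 0.0422. Share from q = 0.0324/0.0422 = 0.768.

76.8%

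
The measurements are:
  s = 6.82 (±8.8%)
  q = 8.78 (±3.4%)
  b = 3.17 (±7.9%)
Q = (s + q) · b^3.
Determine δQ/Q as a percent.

24.1%

Let u = s + q = 15.6. δu = √(δs² + δq²) = √(0.360 + 0.0891) = 0.670, so δu/u = 0.0430.
Q is then a monomial in u, b:
δQ/Q = √((δu/u)² + (3·δb/b)²) = √(0.00185 + 0.0562) = 0.241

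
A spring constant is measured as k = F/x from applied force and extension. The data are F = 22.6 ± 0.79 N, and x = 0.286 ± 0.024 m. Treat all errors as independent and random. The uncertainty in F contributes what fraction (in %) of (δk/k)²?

14.8%

(δk/k)² = (1·δF/F)² + (-1·δx/x)²
  F term: (1×0.0350)² = 0.00122
  x term: (-1×0.0839)² = 0.00704
Total = 0.00826. Share from F = 0.00122/0.00826 = 0.148.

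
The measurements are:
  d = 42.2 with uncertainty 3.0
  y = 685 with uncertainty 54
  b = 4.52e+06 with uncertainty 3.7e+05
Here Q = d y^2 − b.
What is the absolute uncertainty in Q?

Let p = d·y^2 = 1.98e+07. δp/p = √((1·δd/d)² + (2·δy/y)²) = √(0.00505 + 0.0249) = 0.173, so δp = 3.42e+06.
Q = p − b: δQ = √(δp² + δb²) = √(1.17e+13 + 1.37e+11) = 3.44e+06

3.44e+06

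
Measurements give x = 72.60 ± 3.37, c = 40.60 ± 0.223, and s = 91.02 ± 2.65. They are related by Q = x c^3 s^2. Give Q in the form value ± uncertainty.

(4.025 ± 0.307) × 10^10

Since Q is a product/quotient, work with relative uncertainties:
  (1·δx/x)² = (1×0.0464)² = 0.00215;  (3·δc/c)² = (3×0.00549)² = 0.000272;  (2·δs/s)² = (2×0.0291)² = 0.00339
δQ/Q = √(0.00582) = 0.0763
Q = 4.025e+10, so δQ = 0.0763 × 4.025e+10 = 3.07e+09.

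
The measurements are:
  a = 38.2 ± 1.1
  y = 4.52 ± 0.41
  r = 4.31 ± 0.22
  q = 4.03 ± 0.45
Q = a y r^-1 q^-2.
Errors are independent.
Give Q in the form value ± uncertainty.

Products/powers → add relative errors in quadrature, weighted by exponent:
  (1·δa/a)² = (1×0.0288)² = 0.000829;  (1·δy/y)² = (1×0.0907)² = 0.00823;  (-1·δr/r)² = (-1×0.0510)² = 0.00261;  (-2·δq/q)² = (-2×0.112)² = 0.0499
δQ/Q = √(0.0615) = 0.248
Q = 2.47, so δQ = 0.248 × 2.47 = 0.612.

2.47 ± 0.612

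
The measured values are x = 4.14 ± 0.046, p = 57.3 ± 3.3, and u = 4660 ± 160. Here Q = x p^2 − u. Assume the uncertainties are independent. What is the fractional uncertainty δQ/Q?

Let w = x·p^2 = 13600. δw/w = √((1·δx/x)² + (2·δp/p)²) = √(0.000123 + 0.0133) = 0.116, so δw = 1570.
Q = w − u: δQ = √(δw² + δu²) = √(2.47e+06 + 25600) = 1580
Q = 8930, so δQ/Q = 1580/8930 = 0.177.

0.177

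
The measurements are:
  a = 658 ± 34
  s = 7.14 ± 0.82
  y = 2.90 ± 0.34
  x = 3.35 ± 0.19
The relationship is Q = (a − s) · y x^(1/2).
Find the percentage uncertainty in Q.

13.1%

Let u = a − s = 651. δu = √(δa² + δs²) = √(1160 + 0.672) = 34.0, so δu/u = 0.0523.
Q is then a monomial in u, y, x:
δQ/Q = √((δu/u)² + (1·δy/y)² + (½·δx/x)²) = √(0.00273 + 0.0137 + 0.000804) = 0.131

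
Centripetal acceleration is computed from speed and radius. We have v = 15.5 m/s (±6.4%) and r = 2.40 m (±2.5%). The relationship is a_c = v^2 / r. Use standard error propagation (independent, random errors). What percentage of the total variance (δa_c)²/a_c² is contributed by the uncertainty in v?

96.3%

(δa_c/a_c)² = (2·δv/v)² + (-1·δr/r)²
  v term: (2×0.0640)² = 0.0164
  r term: (-1×0.0250)² = 0.000625
Total = 0.0170. Share from v = 0.0164/0.0170 = 0.963.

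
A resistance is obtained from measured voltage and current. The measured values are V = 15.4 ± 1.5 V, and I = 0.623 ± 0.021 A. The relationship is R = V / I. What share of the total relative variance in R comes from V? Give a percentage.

89.3%

(δR/R)² = (1·δV/V)² + (-1·δI/I)²
  V term: (1×0.0974)² = 0.00949
  I term: (-1×0.0337)² = 0.00114
Total = 0.0106. Share from V = 0.00949/0.0106 = 0.893.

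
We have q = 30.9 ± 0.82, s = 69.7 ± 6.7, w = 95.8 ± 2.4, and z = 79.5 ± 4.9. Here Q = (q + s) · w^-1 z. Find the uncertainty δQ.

Let u = q + s = 101. δu = √(δq² + δs²) = √(0.672 + 44.9) = 6.75, so δu/u = 0.0671.
Q is then a monomial in u, w, z:
δQ/Q = √((δu/u)² + (-1·δw/w)² + (1·δz/z)²) = √(0.00450 + 0.000628 + 0.00380) = 0.0945
Q = 83.5, so δQ = 0.0945 × 83.5 = 7.89.

7.89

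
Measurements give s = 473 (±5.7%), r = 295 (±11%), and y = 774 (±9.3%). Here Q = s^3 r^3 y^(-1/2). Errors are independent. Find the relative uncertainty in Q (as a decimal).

Since Q is a product/quotient, work with relative uncertainties:
  (3·δs/s)² = (3×0.0570)² = 0.0292;  (3·δr/r)² = (3×0.110)² = 0.109;  (−½·δy/y)² = (-0.5×0.0930)² = 0.00216
δQ/Q = √(0.140) = 0.375

0.375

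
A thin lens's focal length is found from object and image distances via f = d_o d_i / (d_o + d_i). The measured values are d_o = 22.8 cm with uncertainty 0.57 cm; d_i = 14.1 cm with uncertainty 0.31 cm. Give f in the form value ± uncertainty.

8.71 ± 0.145 cm

∂f/∂d_o = (d_i/(d_o+d_i))² = 0.146;  ∂f/∂d_i = (d_o/(d_o+d_i))² = 0.382
δf = √((∂f/∂d_o · δd_o)² + (∂f/∂d_i · δd_i)²) = √(0.00693 + 0.0140) = 0.145 cm
f = 8.71 cm.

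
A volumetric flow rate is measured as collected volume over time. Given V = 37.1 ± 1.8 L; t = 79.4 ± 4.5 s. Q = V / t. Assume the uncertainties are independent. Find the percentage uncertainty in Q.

Q is a product of powers, so relative uncertainties combine in quadrature:
  (1·δV/V)² = (1×0.0485)² = 0.00235;  (-1·δt/t)² = (-1×0.0567)² = 0.00321
δQ/Q = √(0.00557) = 0.0746

7.46%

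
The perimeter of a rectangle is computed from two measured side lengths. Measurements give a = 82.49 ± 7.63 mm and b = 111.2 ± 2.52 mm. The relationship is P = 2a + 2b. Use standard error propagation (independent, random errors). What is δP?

Sums and differences: (δP)² = Σ (cᵢ δxᵢ)².
  (2·δa)² = 233;  (2·δb)² = 25.4
δP = √(258) = 16.1 mm

16.1 mm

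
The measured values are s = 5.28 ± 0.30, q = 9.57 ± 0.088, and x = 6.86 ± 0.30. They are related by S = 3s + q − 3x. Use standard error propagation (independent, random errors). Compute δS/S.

0.264

Each term contributes (cᵢ δxᵢ)² to (δS)²:
  (3·δs)² = 0.810;  (δq)² = 0.00774;  (3·δx)² = 0.810
δS = √(1.63) = 1.28
S = 4.83, so δS/S = 1.28/4.83 = 0.264.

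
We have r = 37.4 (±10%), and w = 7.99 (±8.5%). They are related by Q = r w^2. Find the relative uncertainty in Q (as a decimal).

Since Q is a product/quotient, work with relative uncertainties:
  (1·δr/r)² = (1×0.100)² = 0.0100;  (2·δw/w)² = (2×0.0850)² = 0.0289
δQ/Q = √(0.0389) = 0.197

0.197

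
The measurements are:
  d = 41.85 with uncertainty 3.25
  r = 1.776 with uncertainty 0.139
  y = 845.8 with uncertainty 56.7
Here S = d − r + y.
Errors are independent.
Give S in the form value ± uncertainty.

Sums and differences: (δS)² = Σ (cᵢ δxᵢ)².
  (δd)² = 10.6;  (δr)² = 0.0193;  (δy)² = 3210
δS = √(3230) = 56.8
S = 885.9.

885.9 ± 56.8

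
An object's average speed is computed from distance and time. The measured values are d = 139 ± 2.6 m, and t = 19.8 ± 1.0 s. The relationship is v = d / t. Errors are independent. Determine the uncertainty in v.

Since v is a product/quotient, work with relative uncertainties:
  (1·δd/d)² = (1×0.0187)² = 0.000350;  (-1·δt/t)² = (-1×0.0505)² = 0.00255
δv/v = √(0.00290) = 0.0539
v = 7.02 m/s, so δv = 0.0539 × 7.02 = 0.378 m/s.

0.378 m/s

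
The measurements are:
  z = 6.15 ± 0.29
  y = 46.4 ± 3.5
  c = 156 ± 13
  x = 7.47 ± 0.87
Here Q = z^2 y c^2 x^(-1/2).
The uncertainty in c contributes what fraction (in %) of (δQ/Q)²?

(δQ/Q)² = (2·δz/z)² + (1·δy/y)² + (2·δc/c)² + (−½·δx/x)²
  z term: (2×0.0472)² = 0.00889
  y term: (1×0.0754)² = 0.00569
  c term: (2×0.0833)² = 0.0278
  x term: (-0.5×0.116)² = 0.00339
Total = 0.0458. Share from c = 0.0278/0.0458 = 0.607.

60.7%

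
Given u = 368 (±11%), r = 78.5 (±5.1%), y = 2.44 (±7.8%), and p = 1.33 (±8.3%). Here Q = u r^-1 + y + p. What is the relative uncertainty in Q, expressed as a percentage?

7.21%

Let w = u·r^-1 = 4.69. δw/w = √((1·δu/u)² + (-1·δr/r)²) = √(0.0121 + 0.00260) = 0.121, so δw = 0.568.
Q = w + y + p: δQ = √(δw² + δy² + δp²) = √(0.323 + 0.0362 + 0.0122) = 0.609
Q = 8.46, so δQ/Q = 0.609/8.46 = 0.0721.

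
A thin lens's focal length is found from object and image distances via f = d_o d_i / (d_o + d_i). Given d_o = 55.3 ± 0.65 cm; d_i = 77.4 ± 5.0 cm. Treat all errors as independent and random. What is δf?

0.896 cm

∂f/∂d_o = (d_i/(d_o+d_i))² = 0.340;  ∂f/∂d_i = (d_o/(d_o+d_i))² = 0.174
δf = √((∂f/∂d_o · δd_o)² + (∂f/∂d_i · δd_i)²) = √(0.0489 + 0.754) = 0.896 cm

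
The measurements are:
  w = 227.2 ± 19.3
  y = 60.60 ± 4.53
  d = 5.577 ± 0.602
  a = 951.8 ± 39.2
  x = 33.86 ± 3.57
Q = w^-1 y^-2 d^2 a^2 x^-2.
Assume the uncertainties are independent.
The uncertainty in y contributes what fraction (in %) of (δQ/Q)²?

17.5%

(δQ/Q)² = (-1·δw/w)² + (-2·δy/y)² + (2·δd/d)² + (2·δa/a)² + (-2·δx/x)²
  w term: (-1×0.0849)² = 0.00722
  y term: (-2×0.0748)² = 0.0224
  d term: (2×0.108)² = 0.0466
  a term: (2×0.0412)² = 0.00678
  x term: (-2×0.105)² = 0.0445
Total = 0.127. Share from y = 0.0224/0.127 = 0.175.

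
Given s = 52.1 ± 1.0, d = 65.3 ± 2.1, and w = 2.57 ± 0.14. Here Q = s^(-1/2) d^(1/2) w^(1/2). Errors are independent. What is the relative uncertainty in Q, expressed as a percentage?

3.31%

Since Q is a product/quotient, work with relative uncertainties:
  (−½·δs/s)² = (-0.5×0.0192)² = 9.21e-05;  (½·δd/d)² = (0.5×0.0322)² = 0.000259;  (½·δw/w)² = (0.5×0.0545)² = 0.000742
δQ/Q = √(0.00109) = 0.0331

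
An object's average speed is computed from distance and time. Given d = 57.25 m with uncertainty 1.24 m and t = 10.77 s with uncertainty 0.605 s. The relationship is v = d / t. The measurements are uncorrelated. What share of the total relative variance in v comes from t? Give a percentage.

(δv/v)² = (1·δd/d)² + (-1·δt/t)²
  d term: (1×0.0217)² = 0.000469
  t term: (-1×0.0562)² = 0.00316
Total = 0.00362. Share from t = 0.00316/0.00362 = 0.871.

87.1%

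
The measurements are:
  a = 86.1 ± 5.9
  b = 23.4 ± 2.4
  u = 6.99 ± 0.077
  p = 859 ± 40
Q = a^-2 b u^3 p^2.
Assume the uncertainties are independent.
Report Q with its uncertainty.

For a monomial Q ∝ a^-2, b, u^3, p^2, fractional errors add in quadrature:
  (-2·δa/a)² = (-2×0.0685)² = 0.0188;  (1·δb/b)² = (1×0.103)² = 0.0105;  (3·δu/u)² = (3×0.0110)² = 0.00109;  (2·δp/p)² = (2×0.0466)² = 0.00867
δQ/Q = √(0.0391) = 0.198
Q = 7.95e+05, so δQ = 0.198 × 7.95e+05 = 1.57e+05.

(7.95 ± 1.57) × 10^5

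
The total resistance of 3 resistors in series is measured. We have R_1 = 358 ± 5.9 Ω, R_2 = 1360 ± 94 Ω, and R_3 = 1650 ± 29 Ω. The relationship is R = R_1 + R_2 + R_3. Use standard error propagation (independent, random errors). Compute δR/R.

Absolute uncertainties add in quadrature for a linear combination:
  (δR_1)² = 34.8;  (δR_2)² = 8840;  (δR_3)² = 841
δR = √(9710) = 98.5 Ω
R = 3370 Ω, so δR/R = 98.5/3370 = 0.0293.

0.0293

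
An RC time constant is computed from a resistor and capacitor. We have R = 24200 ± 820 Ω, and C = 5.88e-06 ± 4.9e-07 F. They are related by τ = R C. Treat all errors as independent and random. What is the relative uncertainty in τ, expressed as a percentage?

9.00%

τ is a product of powers, so relative uncertainties combine in quadrature:
  (1·δR/R)² = (1×0.0339)² = 0.00115;  (1·δC/C)² = (1×0.0833)² = 0.00694
δτ/τ = √(0.00809) = 0.0900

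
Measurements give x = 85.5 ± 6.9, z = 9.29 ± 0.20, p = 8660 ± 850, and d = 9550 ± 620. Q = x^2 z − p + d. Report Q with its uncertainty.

Let w = x^2·z = 67900. δw/w = √((2·δx/x)² + (1·δz/z)²) = √(0.0261 + 0.000463) = 0.163, so δw = 11100.
Q = w − p + d: δQ = √(δw² + δp² + δd²) = √(1.22e+08 + 7.22e+05 + 3.84e+05) = 11100
Q = 68800.

68800 ± 11100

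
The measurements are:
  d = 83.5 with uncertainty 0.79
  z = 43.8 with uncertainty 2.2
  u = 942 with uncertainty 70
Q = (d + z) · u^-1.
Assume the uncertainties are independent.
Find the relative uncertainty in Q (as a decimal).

0.0765

Let w = d + z = 127. δw = √(δd² + δz²) = √(0.624 + 4.84) = 2.34, so δw/w = 0.0184.
Q is then a monomial in w, u:
δQ/Q = √((δw/w)² + (-1·δu/u)²) = √(0.000337 + 0.00552) = 0.0765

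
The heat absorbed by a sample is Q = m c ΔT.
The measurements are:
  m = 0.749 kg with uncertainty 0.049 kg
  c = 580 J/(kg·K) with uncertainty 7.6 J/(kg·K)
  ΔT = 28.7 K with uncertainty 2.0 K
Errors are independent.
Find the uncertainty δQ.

Products/powers → add relative errors in quadrature, weighted by exponent:
  (1·δm/m)² = (1×0.0654)² = 0.00428;  (1·δc/c)² = (1×0.0131)² = 0.000172;  (1·δΔT/ΔT)² = (1×0.0697)² = 0.00486
δQ/Q = √(0.00931) = 0.0965
Q = 12500 J, so δQ = 0.0965 × 12500 = 1200 J.

1200 J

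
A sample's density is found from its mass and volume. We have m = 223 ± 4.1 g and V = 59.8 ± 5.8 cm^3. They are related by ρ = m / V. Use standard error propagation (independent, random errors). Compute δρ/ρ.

Since ρ is a product/quotient, work with relative uncertainties:
  (1·δm/m)² = (1×0.0184)² = 0.000338;  (-1·δV/V)² = (-1×0.0970)² = 0.00941
δρ/ρ = √(0.00975) = 0.0987

0.0987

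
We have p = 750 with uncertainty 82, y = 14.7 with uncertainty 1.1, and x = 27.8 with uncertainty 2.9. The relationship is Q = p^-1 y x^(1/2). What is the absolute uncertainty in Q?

0.0147

Relative error in a monomial: (δQ/Q)² = Σ (nᵢ · δxᵢ/xᵢ)².
  (-1·δp/p)² = (-1×0.109)² = 0.0120;  (1·δy/y)² = (1×0.0748)² = 0.00560;  (½·δx/x)² = (0.5×0.104)² = 0.00272
δQ/Q = √(0.0203) = 0.142
Q = 0.103, so δQ = 0.142 × 0.103 = 0.0147.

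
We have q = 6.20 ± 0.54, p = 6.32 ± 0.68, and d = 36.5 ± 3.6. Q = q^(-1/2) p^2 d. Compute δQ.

141

Products/powers → add relative errors in quadrature, weighted by exponent:
  (−½·δq/q)² = (-0.5×0.0871)² = 0.00190;  (2·δp/p)² = (2×0.108)² = 0.0463;  (1·δd/d)² = (1×0.0986)² = 0.00973
δQ/Q = √(0.0579) = 0.241
Q = 586, so δQ = 0.241 × 586 = 141.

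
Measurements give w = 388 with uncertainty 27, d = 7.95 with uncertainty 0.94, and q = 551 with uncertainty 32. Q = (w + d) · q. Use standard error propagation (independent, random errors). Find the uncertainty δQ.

Let u = w + d = 396. δu = √(δw² + δd²) = √(729 + 0.884) = 27.0, so δu/u = 0.0682.
Q is then a monomial in u, q:
δQ/Q = √((δu/u)² + (1·δq/q)²) = √(0.00466 + 0.00337) = 0.0896
Q = 2.18e+05, so δQ = 0.0896 × 2.18e+05 = 19500.

19500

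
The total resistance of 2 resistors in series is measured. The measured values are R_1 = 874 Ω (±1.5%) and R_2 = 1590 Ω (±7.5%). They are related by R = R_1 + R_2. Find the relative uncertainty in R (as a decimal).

Each term contributes (cᵢ δxᵢ)² to (δR)²:
  (δR_1)² = 172;  (δR_2)² = 14200
δR = √(14400) = 120 Ω
R = 2460 Ω, so δR/R = 120/2460 = 0.0487.

0.0487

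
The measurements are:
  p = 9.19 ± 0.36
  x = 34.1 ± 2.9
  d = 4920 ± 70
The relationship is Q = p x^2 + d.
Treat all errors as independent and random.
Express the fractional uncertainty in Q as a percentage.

12.0%

Let w = p·x^2 = 10700. δw/w = √((1·δp/p)² + (2·δx/x)²) = √(0.00153 + 0.0289) = 0.175, so δw = 1870.
Q = w + d: δQ = √(δw² + δd²) = √(3.48e+06 + 4900) = 1870
Q = 15600, so δQ/Q = 1870/15600 = 0.120.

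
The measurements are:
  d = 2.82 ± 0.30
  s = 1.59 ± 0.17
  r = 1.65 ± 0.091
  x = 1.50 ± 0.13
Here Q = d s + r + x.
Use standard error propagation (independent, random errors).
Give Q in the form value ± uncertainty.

Let p = d·s = 4.48. δp/p = √((1·δd/d)² + (1·δs/s)²) = √(0.0113 + 0.0114) = 0.151, so δp = 0.676.
Q = p + r + x: δQ = √(δp² + δr² + δx²) = √(0.457 + 0.00828 + 0.0169) = 0.695
Q = 7.63.

7.63 ± 0.695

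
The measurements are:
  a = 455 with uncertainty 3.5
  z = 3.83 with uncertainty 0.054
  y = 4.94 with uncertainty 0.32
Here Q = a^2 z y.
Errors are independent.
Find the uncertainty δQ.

2.67e+05

Each factor contributes (exponent × relative error)² to (δQ/Q)²:
  (2·δa/a)² = (2×0.00769)² = 0.000237;  (1·δz/z)² = (1×0.0141)² = 0.000199;  (1·δy/y)² = (1×0.0648)² = 0.00420
δQ/Q = √(0.00463) = 0.0681
Q = 3.92e+06, so δQ = 0.0681 × 3.92e+06 = 2.67e+05.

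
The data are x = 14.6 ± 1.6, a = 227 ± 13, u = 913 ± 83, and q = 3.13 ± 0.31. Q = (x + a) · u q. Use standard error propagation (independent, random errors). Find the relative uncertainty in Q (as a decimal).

0.145

Let w = x + a = 242. δw = √(δx² + δa²) = √(2.56 + 169) = 13.1, so δw/w = 0.0542.
Q is then a monomial in w, u, q:
δQ/Q = √((δw/w)² + (1·δu/u)² + (1·δq/q)²) = √(0.00294 + 0.00826 + 0.00981) = 0.145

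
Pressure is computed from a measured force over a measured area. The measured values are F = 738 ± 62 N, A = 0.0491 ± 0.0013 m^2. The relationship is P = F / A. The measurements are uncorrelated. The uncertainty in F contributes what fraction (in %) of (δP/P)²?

(δP/P)² = (1·δF/F)² + (-1·δA/A)²
  F term: (1×0.0840)² = 0.00706
  A term: (-1×0.0265)² = 0.000701
Total = 0.00776. Share from F = 0.00706/0.00776 = 0.910.

91.0%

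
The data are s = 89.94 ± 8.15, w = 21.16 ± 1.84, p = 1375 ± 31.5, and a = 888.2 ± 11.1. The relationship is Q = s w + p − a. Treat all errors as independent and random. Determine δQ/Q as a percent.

Let h = s·w = 1903. δh/h = √((1·δs/s)² + (1·δw/w)²) = √(0.00821 + 0.00756) = 0.126, so δh = 239.
Q = h + p − a: δQ = √(δh² + δp² + δa²) = √(57100 + 992 + 123) = 241
Q = 2390, so δQ/Q = 241/2390 = 0.101.

10.1%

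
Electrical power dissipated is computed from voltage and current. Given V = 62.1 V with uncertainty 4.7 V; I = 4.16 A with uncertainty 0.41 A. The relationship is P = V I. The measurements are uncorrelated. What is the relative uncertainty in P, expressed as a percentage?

12.4%

Relative error in a monomial: (δP/P)² = Σ (nᵢ · δxᵢ/xᵢ)².
  (1·δV/V)² = (1×0.0757)² = 0.00573;  (1·δI/I)² = (1×0.0986)² = 0.00971
δP/P = √(0.0154) = 0.124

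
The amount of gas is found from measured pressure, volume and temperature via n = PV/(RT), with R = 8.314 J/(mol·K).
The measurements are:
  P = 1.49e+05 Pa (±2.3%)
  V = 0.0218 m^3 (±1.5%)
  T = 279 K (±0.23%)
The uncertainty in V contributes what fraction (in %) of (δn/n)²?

29.6%

(δn/n)² = (1·δP/P)² + (1·δV/V)² + (-1·δT/T)²
  P term: (1×0.0230)² = 0.000529
  V term: (1×0.0150)² = 0.000225
  T term: (-1×0.00230)² = 5.29e-06
Total = 0.000759. Share from V = 0.000225/0.000759 = 0.296.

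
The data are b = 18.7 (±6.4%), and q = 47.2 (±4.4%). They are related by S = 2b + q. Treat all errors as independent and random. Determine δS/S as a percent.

Sums and differences: (δS)² = Σ (cᵢ δxᵢ)².
  (2·δb)² = 5.73;  (δq)² = 4.31
δS = √(10.0) = 3.17
S = 84.6, so δS/S = 3.17/84.6 = 0.0375.

3.75%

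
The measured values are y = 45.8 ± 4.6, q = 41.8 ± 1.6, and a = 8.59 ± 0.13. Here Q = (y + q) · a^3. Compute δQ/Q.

Let u = y + q = 87.6. δu = √(δy² + δq²) = √(21.2 + 2.56) = 4.87, so δu/u = 0.0556.
Q is then a monomial in u, a:
δQ/Q = √((δu/u)² + (3·δa/a)²) = √(0.00309 + 0.00206) = 0.0718

0.0718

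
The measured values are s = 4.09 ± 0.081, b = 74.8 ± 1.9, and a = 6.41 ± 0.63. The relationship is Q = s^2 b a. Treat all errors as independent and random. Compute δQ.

874

Each factor contributes (exponent × relative error)² to (δQ/Q)²:
  (2·δs/s)² = (2×0.0198)² = 0.00157;  (1·δb/b)² = (1×0.0254)² = 0.000645;  (1·δa/a)² = (1×0.0983)² = 0.00966
δQ/Q = √(0.0119) = 0.109
Q = 8020, so δQ = 0.109 × 8020 = 874.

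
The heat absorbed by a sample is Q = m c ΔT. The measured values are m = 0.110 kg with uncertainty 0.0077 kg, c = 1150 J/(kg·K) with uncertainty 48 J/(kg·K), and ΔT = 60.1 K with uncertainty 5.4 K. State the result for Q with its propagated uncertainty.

Relative error in a monomial: (δQ/Q)² = Σ (nᵢ · δxᵢ/xᵢ)².
  (1·δm/m)² = (1×0.0700)² = 0.00490;  (1·δc/c)² = (1×0.0417)² = 0.00174;  (1·δΔT/ΔT)² = (1×0.0899)² = 0.00807
δQ/Q = √(0.0147) = 0.121
Q = 7600 J, so δQ = 0.121 × 7600 = 922 J.

7600 ± 922 J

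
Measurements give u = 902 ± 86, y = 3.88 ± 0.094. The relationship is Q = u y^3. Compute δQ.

6320

Relative error in a monomial: (δQ/Q)² = Σ (nᵢ · δxᵢ/xᵢ)².
  (1·δu/u)² = (1×0.0953)² = 0.00909;  (3·δy/y)² = (3×0.0242)² = 0.00528
δQ/Q = √(0.0144) = 0.120
Q = 52700, so δQ = 0.120 × 52700 = 6320.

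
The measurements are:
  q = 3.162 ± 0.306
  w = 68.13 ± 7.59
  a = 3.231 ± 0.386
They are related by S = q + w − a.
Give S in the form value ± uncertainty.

For a sum/difference, combine absolute errors in quadrature:
  (δq)² = 0.0936;  (δw)² = 57.6;  (δa)² = 0.149
δS = √(57.9) = 7.61
S = 68.06.

68.06 ± 7.61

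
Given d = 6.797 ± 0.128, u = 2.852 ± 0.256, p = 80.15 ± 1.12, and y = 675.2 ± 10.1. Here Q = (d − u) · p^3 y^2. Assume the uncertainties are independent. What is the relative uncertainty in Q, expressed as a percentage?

Let w = d − u = 3.945. δw = √(δd² + δu²) = √(0.0164 + 0.0655) = 0.286, so δw/w = 0.0726.
Q is then a monomial in w, p, y:
δQ/Q = √((δw/w)² + (3·δp/p)² + (2·δy/y)²) = √(0.00526 + 0.00176 + 0.000895) = 0.0890

8.90%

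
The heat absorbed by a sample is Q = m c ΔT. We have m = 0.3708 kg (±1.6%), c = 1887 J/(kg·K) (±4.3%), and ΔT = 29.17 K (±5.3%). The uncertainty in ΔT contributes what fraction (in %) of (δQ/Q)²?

57.2%

(δQ/Q)² = (1·δm/m)² + (1·δc/c)² + (1·δΔT/ΔT)²
  m term: (1×0.0160)² = 0.000256
  c term: (1×0.0430)² = 0.00185
  ΔT term: (1×0.0530)² = 0.00281
Total = 0.00491. Share from ΔT = 0.00281/0.00491 = 0.572.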